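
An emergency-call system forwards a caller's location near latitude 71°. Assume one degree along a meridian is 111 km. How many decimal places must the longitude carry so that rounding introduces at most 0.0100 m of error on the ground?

7 decimal places

At 71° one degree of longitude covers 111000 × cos 71° ≈ 111000 × 0.3256 ≈ 36138.1 m.
With N decimal places the half-ulp bound is 0.5·10⁻ᴺ°, or 0.5·10⁻ᴺ × 36138.1 m on the ground.
Setting 18069 × 10⁻ᴺ ≤ 0.0100 gives 10ᴺ ≥ 1.807e+06, i.e. N ≥ 6.26.
At 6 places the error can reach 0.0181 m, but 7 places keeps it to 0.00181 m.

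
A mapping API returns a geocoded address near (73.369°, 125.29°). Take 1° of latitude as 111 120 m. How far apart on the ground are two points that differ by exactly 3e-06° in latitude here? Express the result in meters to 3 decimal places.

Along a meridian 3e-06° is 3e-06 × 111120 = 0.33336 m.

0.333 meters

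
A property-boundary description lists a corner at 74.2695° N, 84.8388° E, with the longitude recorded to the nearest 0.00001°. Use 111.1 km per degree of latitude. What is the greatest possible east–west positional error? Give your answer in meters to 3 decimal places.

Rounding to 5 decimal places leaves the longitude within ±5e-06° of the true value.
One degree of longitude at 74.2695° is 111100 × cos 74.2695° ≈ 111100 × 0.2711 = 30120.6 m.
So at most 5e-06° × 30120.6 ≈ 0.150603 m east–west.

0.151 meters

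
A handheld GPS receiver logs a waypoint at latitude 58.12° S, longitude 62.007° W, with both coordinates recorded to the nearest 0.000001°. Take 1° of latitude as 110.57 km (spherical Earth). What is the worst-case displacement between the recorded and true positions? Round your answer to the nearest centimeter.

6 centimeters

Rounding to 6 decimal places leaves each coordinate within ±5e-07° of the true value.
Latitude error → 5e-07 × 110570 = 0.055285 m along the meridian.
Longitude error → 5e-07 × 110570 × cos 58.12° = 5e-07 × 110570 × 0.5281 ≈ 0.0291983 m.
Combining orthogonally: (0.055285² + 0.0291983²)^½ ≈ 0.0625218 m.
That is 0.0625218 m = 6.2522 cm.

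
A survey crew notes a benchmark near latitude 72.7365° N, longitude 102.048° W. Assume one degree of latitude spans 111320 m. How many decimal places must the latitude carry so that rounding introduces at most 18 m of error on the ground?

4 decimal places

One degree of latitude covers 111320 m.
Rounding to N decimal places gives at most 0.5 × 10⁻ᴺ degrees of error, i.e. 0.5 × 10⁻ᴺ × 111320 m.
Setting 55660 × 10⁻ᴺ ≤ 18 gives 10ᴺ ≥ 3092, i.e. N ≥ 3.49.
So 4 decimal places suffice (5.57 m); 3 would allow up to 55.7 m.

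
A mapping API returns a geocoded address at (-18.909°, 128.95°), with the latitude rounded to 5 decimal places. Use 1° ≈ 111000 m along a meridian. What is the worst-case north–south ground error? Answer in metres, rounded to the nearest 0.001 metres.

0.555 metres

Rounding to 5 decimal places leaves the latitude within ±5e-06° of the true value.
So the N–S error is at most 5e-06 × 111000 = 0.555 m.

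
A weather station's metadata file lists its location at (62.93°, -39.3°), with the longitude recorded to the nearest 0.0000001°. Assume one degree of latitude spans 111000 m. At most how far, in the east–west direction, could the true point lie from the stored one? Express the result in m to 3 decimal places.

0.003 m

Rounding to 7 decimal places leaves the longitude within ±5e-08° of the true value.
Parallels shrink by cos φ, so at 62.93° a degree of longitude is 111000 × 0.4551 ≈ 50513.7 m.
So at most 5e-08° × 50513.7 ≈ 0.00252569 m east–west.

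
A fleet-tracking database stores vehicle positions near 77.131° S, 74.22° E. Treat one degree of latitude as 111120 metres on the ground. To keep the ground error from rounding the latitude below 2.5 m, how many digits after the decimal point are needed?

One degree of latitude covers 111120 m.
With N decimal places the half-ulp bound is 0.5·10⁻ᴺ°, or 0.5·10⁻ᴺ × 111120 m on the ground.
Need 0.5 × 111120 × 10⁻ᴺ ≤ 2.5 → 10⁻ᴺ ≤ 4.500e-05, so N ≥ 4.35.
So 5 decimal places suffice (0.556 m); 4 would allow up to 5.56 m.

5 decimal places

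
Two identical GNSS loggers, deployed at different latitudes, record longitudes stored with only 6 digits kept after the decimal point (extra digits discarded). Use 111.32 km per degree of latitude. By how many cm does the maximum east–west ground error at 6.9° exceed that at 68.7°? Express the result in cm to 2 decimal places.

Truncating at 6 decimal places can drop up to a full unit in the last place, so the longitude may be off by as much as 1e-06°.
At 6.9°: 1e-06° × 111320 × cos 6.9° = 1e-06 × 111320 × 0.9928 ≈ 0.11051 m.
At 68.7°: 1e-06° × 111320 × cos 68.7° = 1e-06 × 111320 × 0.3633 ≈ 0.040437 m.
Difference: 0.11051 − 0.040437 = 0.070077 m.
That is 0.0700766 m = 7.0077 cm.

7.01 cm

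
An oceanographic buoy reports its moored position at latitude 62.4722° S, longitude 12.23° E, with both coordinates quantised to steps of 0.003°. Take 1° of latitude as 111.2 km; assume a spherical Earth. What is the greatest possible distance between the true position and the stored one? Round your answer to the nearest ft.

With a 0.003° grid the true value lies within half a step, ±0.003°/2 = ±0.0015°, of the stored one.
Latitude error → 0.0015 × 111200 = 166.8 m along the meridian.
Longitude error → 0.0015 × 111200 × cos 62.4722° = 0.0015 × 111200 × 0.4622 ≈ 77.0914 m.
Combining orthogonally: (166.8² + 77.0914²)^½ ≈ 183.753 m.
In feet: 183.753 m ÷ 0.3048 ≈ 602.87 ft.

603 ft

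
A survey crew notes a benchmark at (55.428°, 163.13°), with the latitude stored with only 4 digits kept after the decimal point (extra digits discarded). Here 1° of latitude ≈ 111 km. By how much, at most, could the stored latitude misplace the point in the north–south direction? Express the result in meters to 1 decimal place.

Truncating at 4 decimal places can drop up to a full unit in the last place, so the latitude may be off by as much as 0.0001°.
Along the meridian that is 0.0001° × 111000 m/° = 11.1 m.

11.1 meters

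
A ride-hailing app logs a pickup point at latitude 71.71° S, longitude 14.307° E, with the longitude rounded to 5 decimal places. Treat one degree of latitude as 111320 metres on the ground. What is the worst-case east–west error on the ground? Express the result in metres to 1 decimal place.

Rounding to 5 decimal places leaves the longitude within ±5e-06° of the true value.
One degree of longitude at 71.71° is 111320 × cos 71.71° ≈ 111320 × 0.3138 = 34935.2 m.
So at most 5e-06° × 34935.2 ≈ 0.174676 m east–west.

0.2 metres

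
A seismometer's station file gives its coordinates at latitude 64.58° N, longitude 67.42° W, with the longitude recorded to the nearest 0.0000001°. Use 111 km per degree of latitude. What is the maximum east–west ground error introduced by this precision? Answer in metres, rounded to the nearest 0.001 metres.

0.002 metres

Rounding to 7 decimal places leaves the longitude within ±5e-08° of the true value.
At latitude 64.58° a degree of longitude spans 111000 m × cos 64.58° = 111000 × 0.4293 ≈ 47646.8 m.
So at most 5e-08° × 47646.8 ≈ 0.00238234 m east–west.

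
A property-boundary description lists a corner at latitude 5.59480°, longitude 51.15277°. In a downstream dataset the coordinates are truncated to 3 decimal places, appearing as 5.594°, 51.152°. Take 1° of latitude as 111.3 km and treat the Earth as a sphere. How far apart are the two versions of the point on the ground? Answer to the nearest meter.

The latitude changed by +0.00080° and the longitude by +0.00077°.
N–S: 0.00080° × 111300 m/° = 89.04 m.
E–W at 5.594°: 0.00077° × 111300 × cos 5.594° = 0.00077 × 111300 × 0.9952 ≈ 85.2929 m.
Hypotenuse of the two orthogonal shifts: √(89.04² + 85.2929²) = 123.3 m.

123 meters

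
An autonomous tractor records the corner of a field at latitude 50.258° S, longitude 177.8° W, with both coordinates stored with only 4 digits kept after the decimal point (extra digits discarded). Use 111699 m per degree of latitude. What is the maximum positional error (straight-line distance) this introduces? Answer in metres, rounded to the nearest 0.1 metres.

13.3 metres

Truncating at 4 decimal places can drop up to a full unit in the last place, so each coordinate may be off by as much as 0.0001°.
Latitude error → 0.0001 × 111699 = 11.1699 m along the meridian.
E–W at 50.258°: 0.0001° × 111699 × cos 50.258° = 0.0001 × 111699 × 0.6393 ≈ 7.14127 m.
The two errors are perpendicular, so the maximum displacement is √(11.1699² + 7.14127²) ≈ 13.2576 m.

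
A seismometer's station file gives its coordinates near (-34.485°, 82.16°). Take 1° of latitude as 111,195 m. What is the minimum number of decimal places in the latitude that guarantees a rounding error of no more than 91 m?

3 decimal places

One degree of latitude covers 111195 m.
With N decimal places the half-ulp bound is 0.5·10⁻ᴺ°, or 0.5·10⁻ᴺ × 111195 m on the ground.
Need 0.5 × 111195 × 10⁻ᴺ ≤ 91 → 10⁻ᴺ ≤ 1.637e-03, so N ≥ 2.79.
So 3 decimal places suffice (55.6 m); 2 would allow up to 556 m.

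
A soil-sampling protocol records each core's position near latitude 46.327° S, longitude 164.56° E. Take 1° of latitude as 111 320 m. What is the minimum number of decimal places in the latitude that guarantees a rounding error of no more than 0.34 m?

6 decimal places

One degree of latitude covers 111320 m.
With N decimal places the half-ulp bound is 0.5·10⁻ᴺ°, or 0.5·10⁻ᴺ × 111320 m on the ground.
Setting 55660 × 10⁻ᴺ ≤ 0.34 gives 10ᴺ ≥ 1.637e+05, i.e. N ≥ 5.21.
At 5 places the error can reach 0.557 m, but 6 places keeps it to 0.0557 m.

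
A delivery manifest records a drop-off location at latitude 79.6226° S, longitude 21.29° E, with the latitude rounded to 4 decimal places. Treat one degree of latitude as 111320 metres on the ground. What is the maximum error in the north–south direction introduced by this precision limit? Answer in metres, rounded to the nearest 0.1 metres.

5.6 metres

Rounding to 4 decimal places leaves the latitude within ±5e-05° of the true value.
Along the meridian that is 5e-05° × 111320 m/° = 5.566 m.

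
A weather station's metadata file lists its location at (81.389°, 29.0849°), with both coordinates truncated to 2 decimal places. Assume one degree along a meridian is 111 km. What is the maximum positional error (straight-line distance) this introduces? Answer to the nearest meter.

1122 meters

Truncating at 2 decimal places can drop up to a full unit in the last place, so each coordinate may be off by as much as 0.01°.
North–south component: 0.01° × 111000 = 1110 m.
East–west component at 81.389°: 0.01° × 111000 × cos 81.389° ≈ 0.01 × 16619.5 ≈ 166.195 m.
Combining orthogonally: (1110² + 166.195²)^½ ≈ 1122.37 m.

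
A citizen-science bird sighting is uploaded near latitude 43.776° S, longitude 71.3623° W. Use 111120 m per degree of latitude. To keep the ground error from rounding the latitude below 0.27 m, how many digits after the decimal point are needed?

One degree of latitude covers 111120 m.
N decimal places → at most half a unit in the last place, 0.5 × 10⁻ᴺ° = 111120/2 × 10⁻ᴺ m.
Setting 55560 × 10⁻ᴺ ≤ 0.27 gives 10ᴺ ≥ 2.058e+05, i.e. N ≥ 5.31.
N = 5 would give 0.556 m (too coarse); N = 6 gives 0.0556 m ≤ 0.27 m.

6 decimal places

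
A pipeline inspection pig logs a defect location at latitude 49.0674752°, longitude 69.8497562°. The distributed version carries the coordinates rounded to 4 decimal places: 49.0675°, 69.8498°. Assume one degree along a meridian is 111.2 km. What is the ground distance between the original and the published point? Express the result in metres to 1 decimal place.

4.2 metres

The latitude changed by -0.0000248° and the longitude by -0.0000438°.
N–S: -0.0000248° × 111200 m/° = -2.75776 m.
East–west at this latitude: -0.0000438° × 111200 × cos 49.0675° ≈ -0.0000438 × 72854.8 = -3.19104 m.
Distance: √(2.75776² + 3.19104²) ≈ 4.21758 m.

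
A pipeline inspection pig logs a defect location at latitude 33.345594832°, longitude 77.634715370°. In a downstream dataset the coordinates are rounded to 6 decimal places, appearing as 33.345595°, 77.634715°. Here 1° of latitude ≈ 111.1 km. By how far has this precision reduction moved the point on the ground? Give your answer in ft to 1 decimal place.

0.1 ft

Δlat = 33.345594832 − 33.345595 = -0.000000168°; Δlon = 77.634715370 − 77.634715 = +0.000000370°.
North–south shift: -0.000000168 × 111100 = -0.0186648 m.
East–west at this latitude: 0.000000370° × 111100 × cos 33.3456° ≈ 0.000000370 × 92809.6 = 0.0343396 m.
Distance: √(0.0186648² + 0.0343396²) ≈ 0.0390843 m.
In feet: 0.0390843 m ÷ 0.3048 ≈ 0.12823 ft.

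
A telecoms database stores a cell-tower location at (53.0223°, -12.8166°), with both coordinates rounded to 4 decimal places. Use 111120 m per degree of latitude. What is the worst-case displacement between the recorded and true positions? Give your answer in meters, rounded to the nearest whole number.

Rounding to 4 decimal places leaves each coordinate within ±5e-05° of the true value.
N–S: 5e-05° × 111120 m/° = 5.556 m.
E–W at 53.0223°: 5e-05° × 111120 × cos 53.0223° = 5e-05 × 111120 × 0.6015 ≈ 3.34196 m.
Worst case both components are at the extreme and orthogonal: √(5.556² + 3.34196²) ≈ 6.48366 m.

6 meters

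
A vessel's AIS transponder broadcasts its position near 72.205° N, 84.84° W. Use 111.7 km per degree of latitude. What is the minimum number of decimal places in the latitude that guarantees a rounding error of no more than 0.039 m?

7 decimal places

One degree of latitude covers 111700 m.
With N decimal places the half-ulp bound is 0.5·10⁻ᴺ°, or 0.5·10⁻ᴺ × 111700 m on the ground.
Need 0.5 × 111700 × 10⁻ᴺ ≤ 0.039 → 10⁻ᴺ ≤ 6.983e-07, so N ≥ 6.16.
So 7 decimal places suffice (0.00558 m); 6 would allow up to 0.0558 m.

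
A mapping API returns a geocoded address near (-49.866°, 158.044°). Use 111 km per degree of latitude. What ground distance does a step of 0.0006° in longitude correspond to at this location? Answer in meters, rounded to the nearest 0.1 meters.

At 49.866° a degree of longitude is 111000 × cos 49.866° ≈ 71548.1 m, so 0.0006° corresponds to 42.9289 m.

42.9 meters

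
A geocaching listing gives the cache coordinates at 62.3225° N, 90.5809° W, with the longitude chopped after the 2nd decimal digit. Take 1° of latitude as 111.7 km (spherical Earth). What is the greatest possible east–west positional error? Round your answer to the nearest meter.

519 meters

Truncating at 2 decimal places can drop up to a full unit in the last place, so the longitude may be off by as much as 0.01°.
At latitude 62.3225° a degree of longitude spans 111700 m × cos 62.3225° = 111700 × 0.4645 ≈ 51884 m.
East–west error: 0.01° × 51884 m/° ≈ 518.84 m.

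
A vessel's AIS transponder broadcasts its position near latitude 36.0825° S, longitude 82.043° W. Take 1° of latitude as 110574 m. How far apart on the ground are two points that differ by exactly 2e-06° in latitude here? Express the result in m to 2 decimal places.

0.22 m

2e-06° × 110574 m/° = 0.221148 m.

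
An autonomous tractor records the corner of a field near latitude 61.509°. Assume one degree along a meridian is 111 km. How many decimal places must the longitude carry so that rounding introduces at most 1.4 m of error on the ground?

5 decimal places

At 61.509° one degree of longitude covers 111000 × cos 61.509° ≈ 111000 × 0.4770 ≈ 52949.3 m.
With N decimal places the half-ulp bound is 0.5·10⁻ᴺ°, or 0.5·10⁻ᴺ × 52949.3 m on the ground.
Setting 26474.6 × 10⁻ᴺ ≤ 1.4 gives 10ᴺ ≥ 1.891e+04, i.e. N ≥ 4.28.
N = 4 would give 2.65 m (too coarse); N = 5 gives 0.265 m ≤ 1.4 m.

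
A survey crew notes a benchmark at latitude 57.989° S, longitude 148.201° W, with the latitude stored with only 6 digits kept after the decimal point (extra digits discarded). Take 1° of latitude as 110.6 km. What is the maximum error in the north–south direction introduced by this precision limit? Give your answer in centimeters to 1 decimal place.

Truncating at 6 decimal places can drop up to a full unit in the last place, so the latitude may be off by as much as 1e-06°.
So the N–S error is at most 1e-06 × 110600 = 0.1106 m.
That is 0.1106 m = 11.06 cm.

11.1 centimeters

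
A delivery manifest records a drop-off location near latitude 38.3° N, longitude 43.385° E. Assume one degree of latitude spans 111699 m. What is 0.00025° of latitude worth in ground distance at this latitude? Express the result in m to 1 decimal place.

0.00025° × 111699 m/° = 27.9247 m.

27.9 m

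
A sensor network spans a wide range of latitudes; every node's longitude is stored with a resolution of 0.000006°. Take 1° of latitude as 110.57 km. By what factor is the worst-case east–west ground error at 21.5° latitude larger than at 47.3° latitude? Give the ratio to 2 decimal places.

With a 0.000006° grid the true value lies within half a step, ±0.000006°/2 = ±3e-06°, of the stored one.
Error at 21.5° = 3e-06° × 110570 × cos 21.5° ≈ 0.33171 × 0.9304 = 0.30863 m.
At 47.3°: 3e-06° × 110570 × cos 47.3° = 3e-06 × 110570 × 0.6782 ≈ 0.22495 m.
Ratio: 0.30863 / 0.22495 = cos 21.5° / cos 47.3° ≈ 1.3720.

1.37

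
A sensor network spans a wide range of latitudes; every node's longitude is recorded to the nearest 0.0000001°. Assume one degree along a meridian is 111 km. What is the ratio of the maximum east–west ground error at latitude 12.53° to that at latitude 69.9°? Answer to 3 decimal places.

2.841

Rounding to 7 decimal places leaves the longitude within ±5e-08° of the true value.
At 12.53°: 5e-08° × 111000 × cos 12.53° = 5e-08 × 111000 × 0.9762 ≈ 0.0054178 m.
Error at 69.9° = 5e-08° × 111000 × cos 69.9° ≈ 0.00555 × 0.3437 = 0.0019073 m.
The ratio reduces to cos 12.53° / cos 69.9° = 0.9762/0.3437 ≈ 2.8406.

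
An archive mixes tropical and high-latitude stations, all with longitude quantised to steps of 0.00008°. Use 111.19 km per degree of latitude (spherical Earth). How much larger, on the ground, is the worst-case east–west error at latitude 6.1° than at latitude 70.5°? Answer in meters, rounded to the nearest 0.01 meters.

With a 0.00008° grid the true value lies within half a step, ±0.00008°/2 = ±4e-05°, of the stored one.
At 6.1°: 4e-05° × 111190 × cos 6.1° = 4e-05 × 111190 × 0.9943 ≈ 4.4224 m.
Error at 70.5° = 4e-05° × 111190 × cos 70.5° ≈ 4.4476 × 0.3338 = 1.4846 m.
So the lower-latitude error exceeds the higher by 4.4224 − 1.4846 = 2.9378 m.

2.94 meters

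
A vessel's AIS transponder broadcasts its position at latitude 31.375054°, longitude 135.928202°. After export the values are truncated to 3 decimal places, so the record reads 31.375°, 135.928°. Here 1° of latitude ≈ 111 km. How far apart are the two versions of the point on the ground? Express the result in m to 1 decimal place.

20.1 m

The latitude changed by +0.000054° and the longitude by +0.000202°.
N–S: 0.000054° × 111000 m/° = 5.994 m.
East–west at this latitude: 0.000202° × 111000 × cos 31.375° ≈ 0.000202 × 94769.4 = 19.1434 m.
Distance: √(5.994² + 19.1434²) ≈ 20.0599 m.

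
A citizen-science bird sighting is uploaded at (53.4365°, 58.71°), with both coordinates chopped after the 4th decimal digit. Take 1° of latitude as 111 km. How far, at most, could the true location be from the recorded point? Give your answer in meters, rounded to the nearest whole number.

13 meters

Truncating at 4 decimal places can drop up to a full unit in the last place, so each coordinate may be off by as much as 0.0001°.
North–south component: 0.0001° × 111000 = 11.1 m.
Longitude error → 0.0001 × 111000 × cos 53.4365° = 0.0001 × 111000 × 0.5957 ≈ 6.61242 m.
Worst case both components are at the extreme and orthogonal: √(11.1² + 6.61242²) ≈ 12.9203 m.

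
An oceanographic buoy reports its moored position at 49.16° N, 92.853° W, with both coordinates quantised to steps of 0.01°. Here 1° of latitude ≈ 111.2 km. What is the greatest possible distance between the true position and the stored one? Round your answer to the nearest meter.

With a 0.01° grid the true value lies within half a step, ±0.01°/2 = ±0.005°, of the stored one.
Latitude error → 0.005 × 111200 = 556 m along the meridian.
Longitude error → 0.005 × 111200 × cos 49.16° = 0.005 × 111200 × 0.6539 ≈ 363.596 m.
Combining orthogonally: (556² + 363.596²)^½ ≈ 664.333 m.

664 meters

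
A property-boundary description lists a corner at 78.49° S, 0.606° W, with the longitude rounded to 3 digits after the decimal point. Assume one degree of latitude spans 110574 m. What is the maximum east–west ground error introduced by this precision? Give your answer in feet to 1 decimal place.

Rounding to 3 decimal places leaves the longitude within ±0.0005° of the true value.
Parallels shrink by cos φ, so at 78.49° a degree of longitude is 110574 × 0.1995 ≈ 22063.8 m.
East–west error: 0.0005° × 22063.8 m/° ≈ 11.0319 m.
Converting: 11.0319 m × 3.2808 ft/m ≈ 36.194 ft.

36.2 feet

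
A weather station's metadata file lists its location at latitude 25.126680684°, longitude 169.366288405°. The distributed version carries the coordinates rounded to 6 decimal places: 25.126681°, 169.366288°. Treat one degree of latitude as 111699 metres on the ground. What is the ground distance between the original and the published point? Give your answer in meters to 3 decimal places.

0.054 meters

Δlat = 25.126680684 − 25.126681 = -0.000000316°; Δlon = 169.366288405 − 169.366288 = +0.000000405°.
North–south shift: -0.000000316 × 111699 = -0.0352969 m.
East–west at this latitude: 0.000000405° × 111699 × cos 25.1267° ≈ 0.000000405 × 101129 = 0.0409573 m.
Distance: √(0.0352969² + 0.0409573²) ≈ 0.0540682 m.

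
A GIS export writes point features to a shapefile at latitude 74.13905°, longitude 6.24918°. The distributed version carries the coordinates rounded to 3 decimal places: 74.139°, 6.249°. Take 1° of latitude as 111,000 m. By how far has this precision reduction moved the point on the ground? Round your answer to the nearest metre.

The latitude changed by +0.00005° and the longitude by +0.00018°.
North–south shift: 0.00005 × 111000 = 5.55 m.
E–W at 74.139°: 0.00018° × 111000 × cos 74.139° = 0.00018 × 111000 × 0.2733 ≈ 5.46062 m.
Hypotenuse of the two orthogonal shifts: √(5.55² + 5.46062²) = 7.78594 m.

8 metres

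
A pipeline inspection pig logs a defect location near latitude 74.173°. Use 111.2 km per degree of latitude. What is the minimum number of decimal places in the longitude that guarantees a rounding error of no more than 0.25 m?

At 74.173° one degree of longitude covers 111200 × cos 74.173° ≈ 111200 × 0.2727 ≈ 30328 m.
Rounding to N decimal places gives at most 0.5 × 10⁻ᴺ degrees of error, i.e. 0.5 × 10⁻ᴺ × 30328 m.
Setting 15164 × 10⁻ᴺ ≤ 0.25 gives 10ᴺ ≥ 6.066e+04, i.e. N ≥ 4.78.
So 5 decimal places suffice (0.152 m); 4 would allow up to 1.52 m.

5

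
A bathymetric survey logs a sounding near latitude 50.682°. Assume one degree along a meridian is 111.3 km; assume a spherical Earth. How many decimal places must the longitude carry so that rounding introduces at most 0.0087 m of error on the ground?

7 decimal places

At 50.682° one degree of longitude covers 111300 × cos 50.682° ≈ 111300 × 0.6336 ≈ 70522.3 m.
With N decimal places the half-ulp bound is 0.5·10⁻ᴺ°, or 0.5·10⁻ᴺ × 70522.3 m on the ground.
Need 0.5 × 70522.3 × 10⁻ᴺ ≤ 0.0087 → 10⁻ᴺ ≤ 2.467e-07, so N ≥ 6.61.
At 6 places the error can reach 0.0353 m, but 7 places keeps it to 0.00353 m.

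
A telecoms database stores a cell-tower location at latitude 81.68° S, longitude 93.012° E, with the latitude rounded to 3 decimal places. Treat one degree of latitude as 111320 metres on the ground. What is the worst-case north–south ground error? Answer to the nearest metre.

56 metres

Rounding to 3 decimal places leaves the latitude within ±0.0005° of the true value.
So the N–S error is at most 0.0005 × 111320 = 55.66 m.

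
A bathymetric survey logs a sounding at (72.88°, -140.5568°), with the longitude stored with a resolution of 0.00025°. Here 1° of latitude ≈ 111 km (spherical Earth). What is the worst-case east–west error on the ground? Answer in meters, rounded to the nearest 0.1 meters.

4.1 meters

With a 0.00025° grid the true value lies within half a step, ±0.00025°/2 = ±0.000125°, of the stored one.
Parallels shrink by cos φ, so at 72.88° a degree of longitude is 111000 × 0.2944 ≈ 32675.5 m.
East–west error: 0.000125° × 32675.5 m/° ≈ 4.08444 m.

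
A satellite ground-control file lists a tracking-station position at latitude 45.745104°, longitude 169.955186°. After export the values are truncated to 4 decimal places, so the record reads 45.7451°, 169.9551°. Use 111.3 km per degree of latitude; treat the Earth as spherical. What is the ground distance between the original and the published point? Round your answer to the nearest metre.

The latitude changed by +0.000004° and the longitude by +0.000086°.
N–S: 0.000004° × 111300 m/° = 0.4452 m.
East–west at this latitude: 0.000086° × 111300 × cos 45.7451° ≈ 0.000086 × 77670.9 = 6.6797 m.
Hypotenuse of the two orthogonal shifts: √(0.4452² + 6.6797²) = 6.69452 m.

7 metres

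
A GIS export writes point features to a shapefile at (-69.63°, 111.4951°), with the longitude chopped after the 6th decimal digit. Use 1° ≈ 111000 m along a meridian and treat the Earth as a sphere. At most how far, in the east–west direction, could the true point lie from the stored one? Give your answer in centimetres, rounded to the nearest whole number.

Truncating at 6 decimal places can drop up to a full unit in the last place, so the longitude may be off by as much as 1e-06°.
Parallels shrink by cos φ, so at 69.63° a degree of longitude is 111000 × 0.3481 ≈ 38637 m.
So at most 1e-06° × 38637 ≈ 0.038637 m east–west.
That is 0.038637 m = 3.8637 cm.

4 centimetres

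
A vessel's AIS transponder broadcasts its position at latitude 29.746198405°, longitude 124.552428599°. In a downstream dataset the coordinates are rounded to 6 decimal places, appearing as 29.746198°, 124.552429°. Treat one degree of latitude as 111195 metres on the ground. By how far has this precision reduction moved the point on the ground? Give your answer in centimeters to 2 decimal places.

5.94 centimeters

The latitude changed by +0.000000405° and the longitude by -0.000000401°.
North–south shift: 0.000000405 × 111195 = 0.045034 m.
East–west at this latitude: -0.000000401° × 111195 × cos 29.7462° ≈ -0.000000401 × 96543 = -0.0387138 m.
Combined displacement = (0.045034² + 0.0387138²)^½ ≈ 0.059387 m.
That is 0.059387 m = 5.9387 cm.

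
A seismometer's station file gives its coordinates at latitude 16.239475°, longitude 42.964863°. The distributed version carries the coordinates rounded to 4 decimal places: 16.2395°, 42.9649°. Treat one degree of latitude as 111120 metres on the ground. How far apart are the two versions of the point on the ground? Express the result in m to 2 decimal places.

4.83 m

Δlat = 16.239475 − 16.2395 = -0.000025°; Δlon = 42.964863 − 42.9649 = -0.000037°.
North–south shift: -0.000025 × 111120 = -2.778 m.
East–west at this latitude: -0.000037° × 111120 × cos 16.2395° ≈ -0.000037 × 106686 = -3.9474 m.
Distance: √(2.778² + 3.9474²) ≈ 4.82693 m.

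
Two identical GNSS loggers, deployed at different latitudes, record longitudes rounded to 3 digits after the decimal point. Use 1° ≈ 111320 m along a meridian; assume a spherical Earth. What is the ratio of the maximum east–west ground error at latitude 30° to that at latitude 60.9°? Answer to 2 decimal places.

1.78

Rounding to 3 decimal places leaves the longitude within ±0.0005° of the true value.
At 30°: 0.0005° × 111320 × cos 30° = 0.0005 × 111320 × 0.8660 ≈ 48.203 m.
At 60.9°: 0.0005° × 111320 × cos 60.9° = 0.0005 × 111320 × 0.4863 ≈ 27.069 m.
The ratio reduces to cos 30° / cos 60.9° = 0.8660/0.4863 ≈ 1.7807.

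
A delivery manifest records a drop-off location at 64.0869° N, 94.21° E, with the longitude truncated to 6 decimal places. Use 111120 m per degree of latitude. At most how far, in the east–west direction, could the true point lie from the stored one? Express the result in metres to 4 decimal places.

0.0486 metres

Truncating at 6 decimal places can drop up to a full unit in the last place, so the longitude may be off by as much as 1e-06°.
One degree of longitude at 64.0869° is 111120 × cos 64.0869° ≈ 111120 × 0.4370 = 48560.3 m.
So at most 1e-06° × 48560.3 ≈ 0.0485603 m east–west.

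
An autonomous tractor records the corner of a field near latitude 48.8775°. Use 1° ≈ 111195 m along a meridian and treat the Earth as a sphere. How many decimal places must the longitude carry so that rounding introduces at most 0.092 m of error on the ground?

At 48.8775° one degree of longitude covers 111195 × cos 48.8775° ≈ 111195 × 0.6577 ≈ 73129.7 m.
N decimal places → at most half a unit in the last place, 0.5 × 10⁻ᴺ° = 73129.7/2 × 10⁻ᴺ m.
Setting 36564.9 × 10⁻ᴺ ≤ 0.092 gives 10ᴺ ≥ 3.974e+05, i.e. N ≥ 5.60.
At 5 places the error can reach 0.366 m, but 6 places keeps it to 0.0366 m.

6 decimal places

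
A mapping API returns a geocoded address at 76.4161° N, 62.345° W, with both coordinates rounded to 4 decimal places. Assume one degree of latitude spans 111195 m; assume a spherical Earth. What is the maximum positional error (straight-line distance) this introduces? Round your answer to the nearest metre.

6 metres

Rounding to 4 decimal places leaves each coordinate within ±5e-05° of the true value.
North–south component: 5e-05° × 111195 = 5.55975 m.
Longitude error → 5e-05 × 111195 × cos 76.4161° = 5e-05 × 111195 × 0.2349 ≈ 1.30581 m.
Combining orthogonally: (5.55975² + 1.30581²)^½ ≈ 5.71104 m.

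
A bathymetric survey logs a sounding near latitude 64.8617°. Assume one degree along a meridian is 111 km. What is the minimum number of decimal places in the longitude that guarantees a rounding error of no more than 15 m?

At 64.8617° one degree of longitude covers 111000 × cos 64.8617° ≈ 111000 × 0.4248 ≈ 47153.3 m.
N decimal places → at most half a unit in the last place, 0.5 × 10⁻ᴺ° = 47153.3/2 × 10⁻ᴺ m.
Need 0.5 × 47153.3 × 10⁻ᴺ ≤ 15 → 10⁻ᴺ ≤ 6.362e-04, so N ≥ 3.20.
So 4 decimal places suffice (2.36 m); 3 would allow up to 23.6 m.

4 decimal places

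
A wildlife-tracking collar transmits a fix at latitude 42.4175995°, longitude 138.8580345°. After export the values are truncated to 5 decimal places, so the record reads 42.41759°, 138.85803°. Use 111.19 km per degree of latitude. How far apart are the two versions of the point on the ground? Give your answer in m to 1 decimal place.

1.1 m

Δlat = 42.4175995 − 42.41759 = +0.0000095°; Δlon = 138.8580345 − 138.85803 = +0.0000045°.
N–S: 0.0000095° × 111190 m/° = 1.05631 m.
East–west at this latitude: 0.0000045° × 111190 × cos 42.4176° ≈ 0.0000045 × 82085.8 = 0.369386 m.
Distance: √(1.05631² + 0.369386²) ≈ 1.11903 m.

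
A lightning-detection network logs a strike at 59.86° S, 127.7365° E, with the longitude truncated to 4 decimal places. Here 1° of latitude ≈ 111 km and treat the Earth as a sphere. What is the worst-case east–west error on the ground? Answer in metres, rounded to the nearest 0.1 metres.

5.6 metres

Truncating at 4 decimal places can drop up to a full unit in the last place, so the longitude may be off by as much as 0.0001°.
Parallels shrink by cos φ, so at 59.86° a degree of longitude is 111000 × 0.5021 ≈ 55734.7 m.
Maximum E–W displacement: 0.0001 × 55734.7 = 5.57347 m.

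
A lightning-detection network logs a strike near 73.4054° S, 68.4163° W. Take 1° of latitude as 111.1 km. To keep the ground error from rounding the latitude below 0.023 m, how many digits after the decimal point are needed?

One degree of latitude covers 111100 m.
Rounding to N decimal places gives at most 0.5 × 10⁻ᴺ degrees of error, i.e. 0.5 × 10⁻ᴺ × 111100 m.
Need 0.5 × 111100 × 10⁻ᴺ ≤ 0.023 → 10⁻ᴺ ≤ 4.140e-07, so N ≥ 6.38.
N = 6 would give 0.0555 m (too coarse); N = 7 gives 0.00556 m ≤ 0.023 m.

7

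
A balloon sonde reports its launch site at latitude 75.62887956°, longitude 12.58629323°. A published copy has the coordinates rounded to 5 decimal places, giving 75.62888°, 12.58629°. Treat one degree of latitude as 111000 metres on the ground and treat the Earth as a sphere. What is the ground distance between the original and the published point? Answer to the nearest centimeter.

10 centimeters

The latitude changed by -0.00000044° and the longitude by +0.00000323°.
North–south shift: -0.00000044 × 111000 = -0.04884 m.
E–W at 75.6289°: 0.00000323° × 111000 × cos 75.6289° = 0.00000323 × 111000 × 0.2482 ≈ 0.0889877 m.
Hypotenuse of the two orthogonal shifts: √(0.04884² + 0.0889877²) = 0.101509 m.
That is 0.101509 m = 10.151 cm.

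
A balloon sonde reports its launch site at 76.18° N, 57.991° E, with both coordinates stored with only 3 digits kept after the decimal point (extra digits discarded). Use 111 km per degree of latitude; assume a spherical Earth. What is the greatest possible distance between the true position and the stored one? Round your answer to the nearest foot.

Truncating at 3 decimal places can drop up to a full unit in the last place, so each coordinate may be off by as much as 0.001°.
N–S: 0.001° × 111000 m/° = 111 m.
Longitude error → 0.001 × 111000 × cos 76.18° = 0.001 × 111000 × 0.2389 ≈ 26.5148 m.
Worst case both components are at the extreme and orthogonal: √(111² + 26.5148²) ≈ 114.123 m.
Converting: 114.123 m × 3.2808 ft/m ≈ 374.42 ft.

374 feet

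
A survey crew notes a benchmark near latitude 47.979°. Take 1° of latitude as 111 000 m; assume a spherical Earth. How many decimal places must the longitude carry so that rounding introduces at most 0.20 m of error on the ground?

At 47.979° one degree of longitude covers 111000 × cos 47.979° ≈ 111000 × 0.6694 ≈ 74303.7 m.
Rounding to N decimal places gives at most 0.5 × 10⁻ᴺ degrees of error, i.e. 0.5 × 10⁻ᴺ × 74303.7 m.
Setting 37151.9 × 10⁻ᴺ ≤ 0.20 gives 10ᴺ ≥ 1.858e+05, i.e. N ≥ 5.27.
N = 5 would give 0.372 m (too coarse); N = 6 gives 0.0372 m ≤ 0.20 m.

6 decimal places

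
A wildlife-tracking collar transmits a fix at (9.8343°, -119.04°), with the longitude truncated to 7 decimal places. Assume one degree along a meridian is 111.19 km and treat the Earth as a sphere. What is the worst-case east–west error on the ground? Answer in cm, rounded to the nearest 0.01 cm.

1.10 cm

Truncating at 7 decimal places can drop up to a full unit in the last place, so the longitude may be off by as much as 1e-07°.
One degree of longitude at 9.8343° is 111190 × cos 9.8343° ≈ 111190 × 0.9853 = 109556 m.
East–west error: 1e-07° × 109556 m/° ≈ 0.0109556 m.
That is 0.0109556 m = 1.0956 cm.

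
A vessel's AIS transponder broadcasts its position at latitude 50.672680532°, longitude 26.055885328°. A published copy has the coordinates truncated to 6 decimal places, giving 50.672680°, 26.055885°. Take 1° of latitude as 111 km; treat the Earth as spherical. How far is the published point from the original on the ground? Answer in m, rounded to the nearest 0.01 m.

Δlat = 50.672680532 − 50.672680 = +0.000000532°; Δlon = 26.055885328 − 26.055885 = +0.000000328°.
N–S: 0.000000532° × 111000 m/° = 0.059052 m.
East–west at this latitude: 0.000000328° × 111000 × cos 50.6727° ≈ 0.000000328 × 70346.2 = 0.0230736 m.
Combined displacement = (0.059052² + 0.0230736²)^½ ≈ 0.0633997 m.

0.06 m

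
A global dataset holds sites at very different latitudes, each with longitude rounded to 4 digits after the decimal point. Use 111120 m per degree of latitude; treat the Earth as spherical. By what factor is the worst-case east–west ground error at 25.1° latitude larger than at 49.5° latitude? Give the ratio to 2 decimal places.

Rounding to 4 decimal places leaves the longitude within ±5e-05° of the true value.
At 25.1°: 5e-05° × 111120 × cos 25.1° = 5e-05 × 111120 × 0.9056 ≈ 5.0313 m.
Error at 49.5° = 5e-05° × 111120 × cos 49.5° ≈ 5.556 × 0.6494 = 3.6083 m.
Ratio: 5.0313 / 3.6083 = cos 25.1° / cos 49.5° ≈ 1.3944.

1.39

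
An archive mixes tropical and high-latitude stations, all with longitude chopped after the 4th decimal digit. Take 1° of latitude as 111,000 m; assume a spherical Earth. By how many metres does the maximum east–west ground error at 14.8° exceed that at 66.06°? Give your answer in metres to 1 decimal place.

6.2 metres

Truncating at 4 decimal places can drop up to a full unit in the last place, so the longitude may be off by as much as 0.0001°.
At 14.8°: 0.0001° × 111000 × cos 14.8° = 0.0001 × 111000 × 0.9668 ≈ 10.732 m.
Error at 66.06° = 0.0001° × 111000 × cos 66.06° ≈ 11.1 × 0.4058 = 4.5042 m.
So the lower-latitude error exceeds the higher by 10.732 − 4.5042 = 6.2276 m.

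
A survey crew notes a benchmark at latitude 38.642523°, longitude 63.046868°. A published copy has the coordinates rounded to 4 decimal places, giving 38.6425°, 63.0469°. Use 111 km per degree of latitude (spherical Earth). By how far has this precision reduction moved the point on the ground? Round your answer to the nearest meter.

Δlat = 38.642523 − 38.6425 = +0.000023°; Δlon = 63.046868 − 63.0469 = -0.000032°.
N–S: 0.000023° × 111000 m/° = 2.553 m.
East–west at this latitude: -0.000032° × 111000 × cos 38.6425° ≈ -0.000032 × 86697.4 = -2.77432 m.
Hypotenuse of the two orthogonal shifts: √(2.553² + 2.77432²) = 3.77023 m.

4 meters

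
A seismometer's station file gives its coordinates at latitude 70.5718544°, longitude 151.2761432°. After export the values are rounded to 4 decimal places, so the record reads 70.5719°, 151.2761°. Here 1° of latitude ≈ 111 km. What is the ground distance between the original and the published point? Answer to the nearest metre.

5 metres

Δlat = 70.5718544 − 70.5719 = -0.0000456°; Δlon = 151.2761432 − 151.2761 = +0.0000432°.
N–S: -0.0000456° × 111000 m/° = -5.0616 m.
East–west at this latitude: 0.0000432° × 111000 × cos 70.5719° ≈ 0.0000432 × 36921.2 = 1.595 m.
Combined displacement = (5.0616² + 1.595²)^½ ≈ 5.30696 m.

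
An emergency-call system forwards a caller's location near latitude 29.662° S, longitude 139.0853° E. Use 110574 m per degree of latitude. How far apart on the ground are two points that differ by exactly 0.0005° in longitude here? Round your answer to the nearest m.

48 m

0.0005° of longitude at 29.662° is 0.0005 × 110574 × cos 29.662° ≈ 0.0005 × 96084.4 = 48.0422 m.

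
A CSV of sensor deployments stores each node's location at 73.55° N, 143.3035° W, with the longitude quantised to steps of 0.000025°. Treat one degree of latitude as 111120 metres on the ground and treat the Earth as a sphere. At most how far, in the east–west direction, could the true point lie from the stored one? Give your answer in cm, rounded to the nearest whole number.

With a 0.000025° grid the true value lies within half a step, ±0.000025°/2 = ±1.25e-05°, of the stored one.
At latitude 73.55° a degree of longitude spans 111120 m × cos 73.55° = 111120 × 0.2832 ≈ 31466.8 m.
So at most 1.25e-05° × 31466.8 ≈ 0.393335 m east–west.
That is 0.393335 m = 39.333 cm.

39 cm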